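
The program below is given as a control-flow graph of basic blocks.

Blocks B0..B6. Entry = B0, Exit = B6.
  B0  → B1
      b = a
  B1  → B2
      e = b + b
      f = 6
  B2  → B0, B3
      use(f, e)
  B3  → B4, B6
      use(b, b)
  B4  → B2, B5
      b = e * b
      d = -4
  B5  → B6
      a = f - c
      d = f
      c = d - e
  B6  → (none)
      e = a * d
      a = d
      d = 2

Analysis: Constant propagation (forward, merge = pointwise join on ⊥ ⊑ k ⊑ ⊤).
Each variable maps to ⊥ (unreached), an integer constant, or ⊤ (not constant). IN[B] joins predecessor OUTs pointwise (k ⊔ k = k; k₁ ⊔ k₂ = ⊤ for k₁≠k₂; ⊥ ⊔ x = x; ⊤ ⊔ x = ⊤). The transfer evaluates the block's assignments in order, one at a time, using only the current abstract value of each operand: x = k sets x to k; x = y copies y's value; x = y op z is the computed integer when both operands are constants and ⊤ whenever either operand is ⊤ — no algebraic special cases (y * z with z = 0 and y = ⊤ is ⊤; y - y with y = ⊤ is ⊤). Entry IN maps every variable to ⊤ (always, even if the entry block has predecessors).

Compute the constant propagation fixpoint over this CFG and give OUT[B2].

Converged values:
  B0:   IN=(all ⊤)   OUT=(all ⊤)
  B1:   IN=(all ⊤)   OUT={f:6; rest ⊤}
  B2:   IN={f:6; rest ⊤}   OUT={f:6; rest ⊤}
  B3:   IN={f:6; rest ⊤}   OUT={f:6; rest ⊤}
  B4:   IN={f:6; rest ⊤}   OUT={d:-4, f:6; rest ⊤}
  B5:   IN={d:-4, f:6; rest ⊤}   OUT={d:6, f:6; rest ⊤}
  B6:   IN={f:6; rest ⊤}   OUT={d:2, f:6; rest ⊤}

Merge at B2: IN[B2] = OUT[B1] ⊔ OUT[B4] = {a: ⊤, b: ⊤, c: ⊤, d: ⊤, e: ⊤, f: 6}
Applying B2's transfer function to that IN value gives OUT[B2] (row B2 above).

Answer: {a: ⊤, b: ⊤, c: ⊤, d: ⊤, e: ⊤, f: 6}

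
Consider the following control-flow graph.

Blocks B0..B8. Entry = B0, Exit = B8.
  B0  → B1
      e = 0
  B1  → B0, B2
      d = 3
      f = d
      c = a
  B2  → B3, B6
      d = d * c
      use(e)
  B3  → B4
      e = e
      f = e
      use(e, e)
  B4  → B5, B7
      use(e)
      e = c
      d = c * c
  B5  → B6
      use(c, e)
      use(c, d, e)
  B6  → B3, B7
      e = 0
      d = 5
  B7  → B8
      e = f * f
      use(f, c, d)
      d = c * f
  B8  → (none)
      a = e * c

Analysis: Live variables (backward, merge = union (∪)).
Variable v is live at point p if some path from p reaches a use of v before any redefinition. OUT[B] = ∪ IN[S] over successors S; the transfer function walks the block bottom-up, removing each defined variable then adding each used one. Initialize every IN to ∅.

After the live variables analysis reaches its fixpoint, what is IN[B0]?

Answer: {a}

Derivation:
Converged values:
  B0:   IN={a}   OUT={a, e}
  B1:   IN={a, e}   OUT={a, c, d, e, f}
  B2:   IN={c, d, e, f}   OUT={c, e, f}
  B3:   IN={c, e}   OUT={c, e, f}
  B4:   IN={c, e, f}   OUT={c, d, e, f}
  B5:   IN={c, d, e, f}   OUT={c, f}
  B6:   IN={c, f}   OUT={c, d, e, f}
  B7:   IN={c, d, f}   OUT={c, e}
  B8:   IN={c, e}   OUT={}

Merge at B0: OUT[B0] = IN[B1] = {a, e}
Applying B0's transfer function to that OUT value gives IN[B0] (row B0 above).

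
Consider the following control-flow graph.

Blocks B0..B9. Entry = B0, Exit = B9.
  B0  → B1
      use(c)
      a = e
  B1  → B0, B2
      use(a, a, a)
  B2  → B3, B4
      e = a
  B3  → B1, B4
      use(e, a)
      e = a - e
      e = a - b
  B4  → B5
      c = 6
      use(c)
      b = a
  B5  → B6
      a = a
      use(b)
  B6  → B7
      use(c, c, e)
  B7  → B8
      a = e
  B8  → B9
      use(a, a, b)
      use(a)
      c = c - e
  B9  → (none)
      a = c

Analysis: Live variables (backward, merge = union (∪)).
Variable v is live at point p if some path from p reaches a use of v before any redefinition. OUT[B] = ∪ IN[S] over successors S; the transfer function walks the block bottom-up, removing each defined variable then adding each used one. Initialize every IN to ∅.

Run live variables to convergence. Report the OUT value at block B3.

Per-block solution:
  B0: | IN={b, c, e} | OUT={a, b, c, e}
  B1: | IN={a, b, c, e} | OUT={a, b, c, e}
  B2: | IN={a, b, c} | OUT={a, b, c, e}
  B3: | IN={a, b, c, e} | OUT={a, b, c, e}
  B4: | IN={a, e} | OUT={a, b, c, e}
  B5: | IN={a, b, c, e} | OUT={b, c, e}
  B6: | IN={b, c, e} | OUT={b, c, e}
  B7: | IN={b, c, e} | OUT={a, b, c, e}
  B8: | IN={a, b, c, e} | OUT={c}
  B9: | IN={c} | OUT={}

Merge at B3: OUT[B3] = IN[B1] ⊔ IN[B4] = {a, b, c, e}

Answer: {a, b, c, e}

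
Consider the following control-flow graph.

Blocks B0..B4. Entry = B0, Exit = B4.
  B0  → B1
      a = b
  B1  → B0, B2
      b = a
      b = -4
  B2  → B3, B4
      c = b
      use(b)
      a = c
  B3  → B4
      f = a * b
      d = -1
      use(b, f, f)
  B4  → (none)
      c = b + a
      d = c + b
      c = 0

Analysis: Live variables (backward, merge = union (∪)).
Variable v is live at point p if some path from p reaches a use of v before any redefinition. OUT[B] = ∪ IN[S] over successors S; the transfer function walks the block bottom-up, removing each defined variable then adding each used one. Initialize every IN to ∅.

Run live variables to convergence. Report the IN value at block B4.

Answer: {a, b}

Trace:
Per-block solution:
  B0:   IN={b}   OUT={a}
  B1:   IN={a}   OUT={b}
  B2:   IN={b}   OUT={a, b}
  B3:   IN={a, b}   OUT={a, b}
  B4:   IN={a, b}   OUT={}

B4 is the boundary node: OUT[B4] = {}
Applying B4's transfer function to that OUT value gives IN[B4] (row B4 above).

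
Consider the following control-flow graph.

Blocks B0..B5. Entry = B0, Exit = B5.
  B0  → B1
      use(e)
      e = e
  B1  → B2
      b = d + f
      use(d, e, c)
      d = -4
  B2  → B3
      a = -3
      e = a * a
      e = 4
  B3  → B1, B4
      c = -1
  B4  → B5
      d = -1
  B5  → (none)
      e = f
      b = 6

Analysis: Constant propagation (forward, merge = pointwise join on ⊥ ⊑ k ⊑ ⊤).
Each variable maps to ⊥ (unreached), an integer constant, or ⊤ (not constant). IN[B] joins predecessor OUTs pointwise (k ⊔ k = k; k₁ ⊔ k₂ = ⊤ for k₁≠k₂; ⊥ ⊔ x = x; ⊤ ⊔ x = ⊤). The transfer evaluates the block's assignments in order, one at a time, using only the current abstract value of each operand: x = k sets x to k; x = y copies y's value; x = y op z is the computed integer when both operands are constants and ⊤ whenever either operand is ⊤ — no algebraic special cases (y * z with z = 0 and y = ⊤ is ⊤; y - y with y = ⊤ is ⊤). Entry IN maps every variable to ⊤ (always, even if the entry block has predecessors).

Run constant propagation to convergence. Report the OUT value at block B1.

Per-block solution:
  B0:  IN=(all ⊤)  OUT=(all ⊤)
  B1:  IN=(all ⊤)  OUT={d:-4; rest ⊤}
  B2:  IN={d:-4; rest ⊤}  OUT={a:-3, d:-4, e:4; rest ⊤}
  B3:  IN={a:-3, d:-4, e:4; rest ⊤}  OUT={a:-3, c:-1, d:-4, e:4; rest ⊤}
  B4:  IN={a:-3, c:-1, d:-4, e:4; rest ⊤}  OUT={a:-3, c:-1, d:-1, e:4; rest ⊤}
  B5:  IN={a:-3, c:-1, d:-1, e:4; rest ⊤}  OUT={a:-3, b:6, c:-1, d:-1; rest ⊤}

Merge at B1: IN[B1] = OUT[B0] ⊔ OUT[B3] = {a: ⊤, b: ⊤, c: ⊤, d: ⊤, e: ⊤, f: ⊤}
Applying B1's transfer function to that IN value gives OUT[B1] (row B1 above).

Answer: {a: ⊤, b: ⊤, c: ⊤, d: -4, e: ⊤, f: ⊤}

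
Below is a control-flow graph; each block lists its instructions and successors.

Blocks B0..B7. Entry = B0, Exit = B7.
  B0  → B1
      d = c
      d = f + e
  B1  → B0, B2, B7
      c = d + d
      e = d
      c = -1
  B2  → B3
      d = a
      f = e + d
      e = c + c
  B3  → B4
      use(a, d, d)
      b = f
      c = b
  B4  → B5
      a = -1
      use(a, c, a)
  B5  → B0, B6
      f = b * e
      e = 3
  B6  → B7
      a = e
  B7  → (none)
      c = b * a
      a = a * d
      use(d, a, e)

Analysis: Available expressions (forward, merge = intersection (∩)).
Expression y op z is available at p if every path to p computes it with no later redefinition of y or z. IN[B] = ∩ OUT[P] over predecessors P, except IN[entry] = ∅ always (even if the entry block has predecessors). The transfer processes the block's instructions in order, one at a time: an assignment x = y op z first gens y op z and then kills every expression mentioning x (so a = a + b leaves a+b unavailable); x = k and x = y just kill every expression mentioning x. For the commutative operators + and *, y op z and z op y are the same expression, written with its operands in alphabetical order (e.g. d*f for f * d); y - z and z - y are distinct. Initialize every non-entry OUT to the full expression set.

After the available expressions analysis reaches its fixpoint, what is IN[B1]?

Converged values:
  B0:   IN={}   OUT={e+f}
  B1:   IN={e+f}   OUT={d+d}
  B2:   IN={d+d}   OUT={c+c}
  B3:   IN={c+c}   OUT={}
  B4:   IN={}   OUT={}
  B5:   IN={}   OUT={}
  B6:   IN={}   OUT={}
  B7:   IN={}   OUT={}

Merge at B1: IN[B1] = OUT[B0] = {e+f}

Answer: {e+f}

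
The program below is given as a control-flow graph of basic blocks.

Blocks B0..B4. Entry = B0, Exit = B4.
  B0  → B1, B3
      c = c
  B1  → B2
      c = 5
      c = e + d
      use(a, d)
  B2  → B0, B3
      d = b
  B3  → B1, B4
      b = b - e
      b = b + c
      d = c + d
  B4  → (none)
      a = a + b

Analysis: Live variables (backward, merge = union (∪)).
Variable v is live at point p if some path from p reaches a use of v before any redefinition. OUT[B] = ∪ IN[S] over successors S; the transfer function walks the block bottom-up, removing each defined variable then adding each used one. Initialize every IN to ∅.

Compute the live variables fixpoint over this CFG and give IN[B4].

Answer: {a, b}

Derivation:
Fixpoint table:
  B0:  IN={a, b, c, d, e}  OUT={a, b, c, d, e}
  B1:  IN={a, b, d, e}  OUT={a, b, c, e}
  B2:  IN={a, b, c, e}  OUT={a, b, c, d, e}
  B3:  IN={a, b, c, d, e}  OUT={a, b, d, e}
  B4:  IN={a, b}  OUT={}

B4 is the boundary node: OUT[B4] = {}
Applying B4's transfer function to that OUT value gives IN[B4] (row B4 above).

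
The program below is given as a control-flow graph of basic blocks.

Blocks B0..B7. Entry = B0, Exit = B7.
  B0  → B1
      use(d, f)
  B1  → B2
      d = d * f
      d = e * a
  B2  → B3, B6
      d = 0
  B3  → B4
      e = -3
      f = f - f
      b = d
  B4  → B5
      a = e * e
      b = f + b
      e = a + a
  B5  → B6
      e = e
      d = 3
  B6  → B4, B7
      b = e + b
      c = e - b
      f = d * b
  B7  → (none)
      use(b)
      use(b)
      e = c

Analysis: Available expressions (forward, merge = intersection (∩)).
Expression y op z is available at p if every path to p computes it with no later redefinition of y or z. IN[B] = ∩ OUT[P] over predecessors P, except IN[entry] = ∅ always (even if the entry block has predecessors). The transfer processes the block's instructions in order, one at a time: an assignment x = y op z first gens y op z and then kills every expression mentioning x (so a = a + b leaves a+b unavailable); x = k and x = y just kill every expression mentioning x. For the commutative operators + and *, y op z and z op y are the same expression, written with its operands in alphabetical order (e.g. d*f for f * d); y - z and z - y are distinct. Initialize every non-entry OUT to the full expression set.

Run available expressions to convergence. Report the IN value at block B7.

Fixpoint table:
  B0:   IN={}   OUT={}
  B1:   IN={}   OUT={a*e}
  B2:   IN={a*e}   OUT={a*e}
  B3:   IN={a*e}   OUT={}
  B4:   IN={}   OUT={a+a}
  B5:   IN={a+a}   OUT={a+a}
  B6:   IN={}   OUT={b*d, e-b}
  B7:   IN={b*d, e-b}   OUT={b*d}

Merge at B7: IN[B7] = OUT[B6] = {b*d, e-b}

Answer: {b*d, e-b}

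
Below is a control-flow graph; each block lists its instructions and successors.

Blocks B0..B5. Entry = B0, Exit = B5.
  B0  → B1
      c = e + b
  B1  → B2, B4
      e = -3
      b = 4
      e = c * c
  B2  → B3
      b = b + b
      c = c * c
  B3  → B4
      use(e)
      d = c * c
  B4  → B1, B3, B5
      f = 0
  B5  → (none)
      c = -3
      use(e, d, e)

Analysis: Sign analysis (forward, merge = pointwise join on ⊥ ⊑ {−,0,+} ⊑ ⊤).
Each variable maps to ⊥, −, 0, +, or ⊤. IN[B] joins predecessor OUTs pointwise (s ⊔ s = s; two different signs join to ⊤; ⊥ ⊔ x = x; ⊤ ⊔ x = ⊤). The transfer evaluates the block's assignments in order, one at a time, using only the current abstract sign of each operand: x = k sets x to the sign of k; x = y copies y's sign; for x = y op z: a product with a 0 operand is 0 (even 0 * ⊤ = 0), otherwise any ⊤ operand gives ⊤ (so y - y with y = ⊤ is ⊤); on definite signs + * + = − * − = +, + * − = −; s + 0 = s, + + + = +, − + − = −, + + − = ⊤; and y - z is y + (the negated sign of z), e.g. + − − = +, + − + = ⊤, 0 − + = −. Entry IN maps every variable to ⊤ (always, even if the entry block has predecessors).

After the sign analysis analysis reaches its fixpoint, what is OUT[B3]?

Answer: {a: ⊤, b: +, c: ⊤, d: ⊤, e: ⊤, f: ⊤}

Working:
Per-block solution:
  B0: | IN=(all ⊤) | OUT=(all ⊤)
  B1: | IN=(all ⊤) | OUT={b:+; rest ⊤}
  B2: | IN={b:+; rest ⊤} | OUT={b:+; rest ⊤}
  B3: | IN={b:+; rest ⊤} | OUT={b:+; rest ⊤}
  B4: | IN={b:+; rest ⊤} | OUT={b:+, f:0; rest ⊤}
  B5: | IN={b:+, f:0; rest ⊤} | OUT={b:+, c:-, f:0; rest ⊤}

Merge at B3: IN[B3] = OUT[B2] ⊔ OUT[B4] = {a: ⊤, b: +, c: ⊤, d: ⊤, e: ⊤, f: ⊤}
Applying B3's transfer function to that IN value gives OUT[B3] (row B3 above).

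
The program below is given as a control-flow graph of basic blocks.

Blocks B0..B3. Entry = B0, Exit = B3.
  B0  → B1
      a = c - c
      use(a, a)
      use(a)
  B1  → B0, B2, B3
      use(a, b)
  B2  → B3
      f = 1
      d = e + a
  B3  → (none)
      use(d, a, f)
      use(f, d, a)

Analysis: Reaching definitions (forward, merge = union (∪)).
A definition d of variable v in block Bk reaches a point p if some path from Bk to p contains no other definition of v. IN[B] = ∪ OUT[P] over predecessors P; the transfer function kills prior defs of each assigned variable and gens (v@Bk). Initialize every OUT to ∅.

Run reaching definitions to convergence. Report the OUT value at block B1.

Answer: {a@B0}

Working:
Per-block solution:
  B0:  IN={a@B0}  OUT={a@B0}
  B1:  IN={a@B0}  OUT={a@B0}
  B2:  IN={a@B0}  OUT={a@B0, d@B2, f@B2}
  B3:  IN={a@B0, d@B2, f@B2}  OUT={a@B0, d@B2, f@B2}

Merge at B1: IN[B1] = OUT[B0] = {a@B0}
Applying B1's transfer function to that IN value gives OUT[B1] (row B1 above).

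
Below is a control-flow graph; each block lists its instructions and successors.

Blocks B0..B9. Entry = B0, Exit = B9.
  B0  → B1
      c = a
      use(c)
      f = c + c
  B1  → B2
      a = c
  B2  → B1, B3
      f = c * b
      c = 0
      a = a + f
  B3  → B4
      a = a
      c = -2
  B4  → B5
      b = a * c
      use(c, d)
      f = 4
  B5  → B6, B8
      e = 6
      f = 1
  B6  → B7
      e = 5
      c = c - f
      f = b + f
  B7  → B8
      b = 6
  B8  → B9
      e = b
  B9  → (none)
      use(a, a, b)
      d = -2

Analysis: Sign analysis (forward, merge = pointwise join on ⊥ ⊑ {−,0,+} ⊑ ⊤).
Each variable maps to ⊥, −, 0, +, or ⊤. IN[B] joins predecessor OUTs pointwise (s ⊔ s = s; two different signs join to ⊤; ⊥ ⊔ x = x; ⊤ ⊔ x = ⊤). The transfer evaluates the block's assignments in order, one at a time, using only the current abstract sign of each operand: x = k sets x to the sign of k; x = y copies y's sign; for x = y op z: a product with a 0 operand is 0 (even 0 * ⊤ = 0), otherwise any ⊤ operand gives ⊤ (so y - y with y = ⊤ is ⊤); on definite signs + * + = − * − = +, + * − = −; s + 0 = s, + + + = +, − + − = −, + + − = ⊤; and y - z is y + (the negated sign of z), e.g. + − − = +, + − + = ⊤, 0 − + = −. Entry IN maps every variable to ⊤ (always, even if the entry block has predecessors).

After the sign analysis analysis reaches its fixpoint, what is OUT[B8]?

Answer: {a: ⊤, b: ⊤, c: -, d: ⊤, e: ⊤, f: ⊤}

Working:
Fixpoint table:
  B0:  IN=(all ⊤)  OUT=(all ⊤)
  B1:  IN=(all ⊤)  OUT=(all ⊤)
  B2:  IN=(all ⊤)  OUT={c:0; rest ⊤}
  B3:  IN={c:0; rest ⊤}  OUT={c:-; rest ⊤}
  B4:  IN={c:-; rest ⊤}  OUT={c:-, f:+; rest ⊤}
  B5:  IN={c:-, f:+; rest ⊤}  OUT={c:-, e:+, f:+; rest ⊤}
  B6:  IN={c:-, e:+, f:+; rest ⊤}  OUT={c:-, e:+; rest ⊤}
  B7:  IN={c:-, e:+; rest ⊤}  OUT={b:+, c:-, e:+; rest ⊤}
  B8:  IN={c:-, e:+; rest ⊤}  OUT={c:-; rest ⊤}
  B9:  IN={c:-; rest ⊤}  OUT={c:-, d:-; rest ⊤}

Merge at B8: IN[B8] = OUT[B5] ⊔ OUT[B7] = {a: ⊤, b: ⊤, c: -, d: ⊤, e: +, f: ⊤}
Applying B8's transfer function to that IN value gives OUT[B8] (row B8 above).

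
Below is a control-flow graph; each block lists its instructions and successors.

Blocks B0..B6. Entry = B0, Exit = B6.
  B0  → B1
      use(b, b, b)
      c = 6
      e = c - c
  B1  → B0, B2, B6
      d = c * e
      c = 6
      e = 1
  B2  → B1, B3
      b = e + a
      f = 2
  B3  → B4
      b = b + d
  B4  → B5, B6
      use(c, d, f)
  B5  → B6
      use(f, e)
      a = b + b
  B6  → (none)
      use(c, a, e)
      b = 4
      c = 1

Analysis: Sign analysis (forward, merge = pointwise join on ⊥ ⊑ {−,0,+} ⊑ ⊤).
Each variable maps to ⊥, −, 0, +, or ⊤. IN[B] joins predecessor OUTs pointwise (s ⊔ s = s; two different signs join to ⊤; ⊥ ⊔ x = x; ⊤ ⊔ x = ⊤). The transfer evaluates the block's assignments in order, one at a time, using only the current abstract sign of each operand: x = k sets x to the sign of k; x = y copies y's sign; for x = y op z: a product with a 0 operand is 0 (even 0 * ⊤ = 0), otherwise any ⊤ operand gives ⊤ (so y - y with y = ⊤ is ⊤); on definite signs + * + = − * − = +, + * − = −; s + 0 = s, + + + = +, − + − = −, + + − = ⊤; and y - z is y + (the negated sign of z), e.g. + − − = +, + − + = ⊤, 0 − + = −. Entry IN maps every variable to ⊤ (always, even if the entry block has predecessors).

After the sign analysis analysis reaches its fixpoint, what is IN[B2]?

Answer: {a: ⊤, b: ⊤, c: +, d: ⊤, e: +, f: ⊤}

Working:
Converged values:
  B0:  IN=(all ⊤)  OUT={c:+; rest ⊤}
  B1:  IN={c:+; rest ⊤}  OUT={c:+, e:+; rest ⊤}
  B2:  IN={c:+, e:+; rest ⊤}  OUT={c:+, e:+, f:+; rest ⊤}
  B3:  IN={c:+, e:+, f:+; rest ⊤}  OUT={c:+, e:+, f:+; rest ⊤}
  B4:  IN={c:+, e:+, f:+; rest ⊤}  OUT={c:+, e:+, f:+; rest ⊤}
  B5:  IN={c:+, e:+, f:+; rest ⊤}  OUT={c:+, e:+, f:+; rest ⊤}
  B6:  IN={c:+, e:+; rest ⊤}  OUT={b:+, c:+, e:+; rest ⊤}

Merge at B2: IN[B2] = OUT[B1] = {a: ⊤, b: ⊤, c: +, d: ⊤, e: +, f: ⊤}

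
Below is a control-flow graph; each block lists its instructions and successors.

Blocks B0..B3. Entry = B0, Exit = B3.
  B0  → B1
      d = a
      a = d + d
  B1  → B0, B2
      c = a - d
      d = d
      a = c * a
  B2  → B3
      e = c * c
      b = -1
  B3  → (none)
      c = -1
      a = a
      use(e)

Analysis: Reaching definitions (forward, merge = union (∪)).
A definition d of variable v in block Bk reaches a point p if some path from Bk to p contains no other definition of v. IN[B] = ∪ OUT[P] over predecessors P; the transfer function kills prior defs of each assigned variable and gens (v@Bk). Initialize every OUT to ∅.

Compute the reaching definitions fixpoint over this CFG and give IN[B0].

Fixpoint table:
  B0:   IN={a@B1, c@B1, d@B1}   OUT={a@B0, c@B1, d@B0}
  B1:   IN={a@B0, c@B1, d@B0}   OUT={a@B1, c@B1, d@B1}
  B2:   IN={a@B1, c@B1, d@B1}   OUT={a@B1, b@B2, c@B1, d@B1, e@B2}
  B3:   IN={a@B1, b@B2, c@B1, d@B1, e@B2}   OUT={a@B3, b@B2, c@B3, d@B1, e@B2}

Merge at B0 (entry node, so the boundary value {} is joined with the incoming edge(s)): IN[B0] = {} ⊔ OUT[B1] = {a@B1, c@B1, d@B1}

Answer: {a@B1, c@B1, d@B1}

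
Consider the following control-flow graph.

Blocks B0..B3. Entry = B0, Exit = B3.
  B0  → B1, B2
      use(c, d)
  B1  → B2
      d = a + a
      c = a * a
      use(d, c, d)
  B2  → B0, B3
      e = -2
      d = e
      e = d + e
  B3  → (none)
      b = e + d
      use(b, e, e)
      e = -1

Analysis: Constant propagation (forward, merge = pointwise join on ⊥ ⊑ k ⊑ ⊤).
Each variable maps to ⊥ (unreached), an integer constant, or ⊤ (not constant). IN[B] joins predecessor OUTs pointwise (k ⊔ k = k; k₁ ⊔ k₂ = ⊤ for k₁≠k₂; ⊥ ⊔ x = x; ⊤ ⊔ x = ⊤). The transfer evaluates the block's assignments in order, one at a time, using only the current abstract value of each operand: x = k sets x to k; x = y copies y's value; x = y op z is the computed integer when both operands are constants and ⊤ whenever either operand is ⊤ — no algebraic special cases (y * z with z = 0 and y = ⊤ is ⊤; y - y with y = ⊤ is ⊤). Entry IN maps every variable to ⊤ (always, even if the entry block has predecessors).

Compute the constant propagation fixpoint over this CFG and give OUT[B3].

Answer: {a: ⊤, b: -6, c: ⊤, d: -2, e: -1, f: ⊤}

Trace:
Per-block solution:
  B0:   IN=(all ⊤)   OUT=(all ⊤)
  B1:   IN=(all ⊤)   OUT=(all ⊤)
  B2:   IN=(all ⊤)   OUT={d:-2, e:-4; rest ⊤}
  B3:   IN={d:-2, e:-4; rest ⊤}   OUT={b:-6, d:-2, e:-1; rest ⊤}

Merge at B3: IN[B3] = OUT[B2] = {a: ⊤, b: ⊤, c: ⊤, d: -2, e: -4, f: ⊤}
Applying B3's transfer function to that IN value gives OUT[B3] (row B3 above).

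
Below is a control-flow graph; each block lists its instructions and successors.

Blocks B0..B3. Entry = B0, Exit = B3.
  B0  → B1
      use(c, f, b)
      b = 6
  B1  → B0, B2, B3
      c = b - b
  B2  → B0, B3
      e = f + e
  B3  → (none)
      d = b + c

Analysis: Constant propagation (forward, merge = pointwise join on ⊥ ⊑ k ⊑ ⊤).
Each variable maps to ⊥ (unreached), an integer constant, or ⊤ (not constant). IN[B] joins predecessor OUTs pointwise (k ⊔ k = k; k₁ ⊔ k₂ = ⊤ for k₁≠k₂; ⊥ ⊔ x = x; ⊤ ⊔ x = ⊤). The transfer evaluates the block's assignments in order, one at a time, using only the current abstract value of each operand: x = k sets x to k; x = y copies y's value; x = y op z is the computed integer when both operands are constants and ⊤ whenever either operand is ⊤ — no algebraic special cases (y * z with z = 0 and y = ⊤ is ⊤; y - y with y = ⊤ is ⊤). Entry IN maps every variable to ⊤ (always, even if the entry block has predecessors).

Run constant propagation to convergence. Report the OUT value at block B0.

Per-block solution:
  B0: | IN=(all ⊤) | OUT={b:6; rest ⊤}
  B1: | IN={b:6; rest ⊤} | OUT={b:6, c:0; rest ⊤}
  B2: | IN={b:6, c:0; rest ⊤} | OUT={b:6, c:0; rest ⊤}
  B3: | IN={b:6, c:0; rest ⊤} | OUT={b:6, c:0, d:6; rest ⊤}

Merge at B0 (entry node, so the boundary value (all ⊤) is joined with the incoming edge(s)): IN[B0] = (all ⊤) ⊔ OUT[B1] ⊔ OUT[B2] = {a: ⊤, b: ⊤, c: ⊤, d: ⊤, e: ⊤, f: ⊤}
Applying B0's transfer function to that IN value gives OUT[B0] (row B0 above).

Answer: {a: ⊤, b: 6, c: ⊤, d: ⊤, e: ⊤, f: ⊤}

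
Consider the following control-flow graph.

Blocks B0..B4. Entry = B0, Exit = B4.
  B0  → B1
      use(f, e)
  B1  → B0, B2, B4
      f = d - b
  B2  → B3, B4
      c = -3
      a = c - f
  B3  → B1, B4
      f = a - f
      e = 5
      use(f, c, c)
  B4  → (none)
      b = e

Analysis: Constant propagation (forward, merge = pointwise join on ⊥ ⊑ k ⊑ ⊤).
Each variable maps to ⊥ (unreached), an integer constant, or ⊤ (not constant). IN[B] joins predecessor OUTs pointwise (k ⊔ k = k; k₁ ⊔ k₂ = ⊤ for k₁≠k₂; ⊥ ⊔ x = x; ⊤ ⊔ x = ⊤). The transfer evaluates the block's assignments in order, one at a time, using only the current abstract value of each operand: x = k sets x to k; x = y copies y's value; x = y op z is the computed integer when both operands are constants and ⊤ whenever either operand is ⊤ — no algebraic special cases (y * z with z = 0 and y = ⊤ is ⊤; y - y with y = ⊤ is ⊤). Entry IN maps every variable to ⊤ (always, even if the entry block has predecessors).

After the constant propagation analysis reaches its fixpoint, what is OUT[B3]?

Answer: {a: ⊤, b: ⊤, c: -3, d: ⊤, e: 5, f: ⊤}

Working:
Fixpoint table:
  B0:   IN=(all ⊤)   OUT=(all ⊤)
  B1:   IN=(all ⊤)   OUT=(all ⊤)
  B2:   IN=(all ⊤)   OUT={c:-3; rest ⊤}
  B3:   IN={c:-3; rest ⊤}   OUT={c:-3, e:5; rest ⊤}
  B4:   IN=(all ⊤)   OUT=(all ⊤)

Merge at B3: IN[B3] = OUT[B2] = {a: ⊤, b: ⊤, c: -3, d: ⊤, e: ⊤, f: ⊤}
Applying B3's transfer function to that IN value gives OUT[B3] (row B3 above).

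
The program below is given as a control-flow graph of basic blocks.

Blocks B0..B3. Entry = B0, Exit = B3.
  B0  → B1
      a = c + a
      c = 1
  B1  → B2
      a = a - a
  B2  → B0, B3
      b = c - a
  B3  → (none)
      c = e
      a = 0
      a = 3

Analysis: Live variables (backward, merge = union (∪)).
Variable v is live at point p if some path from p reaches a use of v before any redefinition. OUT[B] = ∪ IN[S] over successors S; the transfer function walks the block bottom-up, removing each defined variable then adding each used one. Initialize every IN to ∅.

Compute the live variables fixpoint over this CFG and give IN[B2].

Per-block solution:
  B0: | IN={a, c, e} | OUT={a, c, e}
  B1: | IN={a, c, e} | OUT={a, c, e}
  B2: | IN={a, c, e} | OUT={a, c, e}
  B3: | IN={e} | OUT={}

Merge at B2: OUT[B2] = IN[B0] ⊔ IN[B3] = {a, c, e}
Applying B2's transfer function to that OUT value gives IN[B2] (row B2 above).

Answer: {a, c, e}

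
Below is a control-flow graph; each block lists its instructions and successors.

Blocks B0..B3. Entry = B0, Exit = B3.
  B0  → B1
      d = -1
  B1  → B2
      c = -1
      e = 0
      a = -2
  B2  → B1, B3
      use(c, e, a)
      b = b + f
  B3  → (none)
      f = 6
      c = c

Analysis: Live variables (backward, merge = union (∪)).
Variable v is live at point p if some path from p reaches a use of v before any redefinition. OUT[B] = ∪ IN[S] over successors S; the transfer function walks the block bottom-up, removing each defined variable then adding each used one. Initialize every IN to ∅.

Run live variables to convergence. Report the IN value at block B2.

Answer: {a, b, c, e, f}

Derivation:
Fixpoint table:
  B0: | IN={b, f} | OUT={b, f}
  B1: | IN={b, f} | OUT={a, b, c, e, f}
  B2: | IN={a, b, c, e, f} | OUT={b, c, f}
  B3: | IN={c} | OUT={}

Merge at B2: OUT[B2] = IN[B1] ⊔ IN[B3] = {b, c, f}
Applying B2's transfer function to that OUT value gives IN[B2] (row B2 above).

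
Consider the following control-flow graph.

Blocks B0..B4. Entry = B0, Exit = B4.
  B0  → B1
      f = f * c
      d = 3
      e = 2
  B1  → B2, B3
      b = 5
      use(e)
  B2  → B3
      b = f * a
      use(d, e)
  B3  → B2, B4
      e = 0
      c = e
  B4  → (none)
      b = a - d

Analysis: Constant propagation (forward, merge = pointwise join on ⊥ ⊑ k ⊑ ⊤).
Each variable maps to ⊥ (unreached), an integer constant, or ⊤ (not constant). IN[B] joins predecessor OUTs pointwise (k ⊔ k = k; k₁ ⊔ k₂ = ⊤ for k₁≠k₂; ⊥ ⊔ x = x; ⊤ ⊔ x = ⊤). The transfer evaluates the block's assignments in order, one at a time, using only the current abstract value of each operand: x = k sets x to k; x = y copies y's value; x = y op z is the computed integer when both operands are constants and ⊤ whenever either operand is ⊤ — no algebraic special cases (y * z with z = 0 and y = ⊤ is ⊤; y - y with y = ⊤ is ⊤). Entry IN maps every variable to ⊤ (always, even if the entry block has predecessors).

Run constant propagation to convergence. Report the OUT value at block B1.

Answer: {a: ⊤, b: 5, c: ⊤, d: 3, e: 2, f: ⊤}

Working:
Fixpoint table:
  B0:   IN=(all ⊤)   OUT={d:3, e:2; rest ⊤}
  B1:   IN={d:3, e:2; rest ⊤}   OUT={b:5, d:3, e:2; rest ⊤}
  B2:   IN={d:3; rest ⊤}   OUT={d:3; rest ⊤}
  B3:   IN={d:3; rest ⊤}   OUT={c:0, d:3, e:0; rest ⊤}
  B4:   IN={c:0, d:3, e:0; rest ⊤}   OUT={c:0, d:3, e:0; rest ⊤}

Merge at B1: IN[B1] = OUT[B0] = {a: ⊤, b: ⊤, c: ⊤, d: 3, e: 2, f: ⊤}
Applying B1's transfer function to that IN value gives OUT[B1] (row B1 above).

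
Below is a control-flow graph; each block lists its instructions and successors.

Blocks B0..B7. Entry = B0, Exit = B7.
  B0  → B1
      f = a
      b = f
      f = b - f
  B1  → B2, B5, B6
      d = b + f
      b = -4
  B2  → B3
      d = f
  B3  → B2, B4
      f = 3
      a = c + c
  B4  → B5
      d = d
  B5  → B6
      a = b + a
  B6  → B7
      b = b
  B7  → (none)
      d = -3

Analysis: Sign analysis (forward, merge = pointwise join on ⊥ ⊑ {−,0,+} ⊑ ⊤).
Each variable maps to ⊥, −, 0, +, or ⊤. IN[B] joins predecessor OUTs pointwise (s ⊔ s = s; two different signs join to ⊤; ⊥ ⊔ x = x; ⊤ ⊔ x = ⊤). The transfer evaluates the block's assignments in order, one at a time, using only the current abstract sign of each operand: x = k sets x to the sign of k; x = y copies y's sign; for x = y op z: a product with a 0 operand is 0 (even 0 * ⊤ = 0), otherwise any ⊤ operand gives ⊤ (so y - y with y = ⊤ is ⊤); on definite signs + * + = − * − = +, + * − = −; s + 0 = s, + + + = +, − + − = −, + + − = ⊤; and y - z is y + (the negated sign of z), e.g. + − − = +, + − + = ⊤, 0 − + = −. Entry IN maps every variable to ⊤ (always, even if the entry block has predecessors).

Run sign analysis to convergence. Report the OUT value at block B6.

Fixpoint table:
  B0:  IN=(all ⊤)  OUT=(all ⊤)
  B1:  IN=(all ⊤)  OUT={b:-; rest ⊤}
  B2:  IN={b:-; rest ⊤}  OUT={b:-; rest ⊤}
  B3:  IN={b:-; rest ⊤}  OUT={b:-, f:+; rest ⊤}
  B4:  IN={b:-, f:+; rest ⊤}  OUT={b:-, f:+; rest ⊤}
  B5:  IN={b:-; rest ⊤}  OUT={b:-; rest ⊤}
  B6:  IN={b:-; rest ⊤}  OUT={b:-; rest ⊤}
  B7:  IN={b:-; rest ⊤}  OUT={b:-, d:-; rest ⊤}

Merge at B6: IN[B6] = OUT[B1] ⊔ OUT[B5] = {a: ⊤, b: -, c: ⊤, d: ⊤, e: ⊤, f: ⊤}
Applying B6's transfer function to that IN value gives OUT[B6] (row B6 above).

Answer: {a: ⊤, b: -, c: ⊤, d: ⊤, e: ⊤, f: ⊤}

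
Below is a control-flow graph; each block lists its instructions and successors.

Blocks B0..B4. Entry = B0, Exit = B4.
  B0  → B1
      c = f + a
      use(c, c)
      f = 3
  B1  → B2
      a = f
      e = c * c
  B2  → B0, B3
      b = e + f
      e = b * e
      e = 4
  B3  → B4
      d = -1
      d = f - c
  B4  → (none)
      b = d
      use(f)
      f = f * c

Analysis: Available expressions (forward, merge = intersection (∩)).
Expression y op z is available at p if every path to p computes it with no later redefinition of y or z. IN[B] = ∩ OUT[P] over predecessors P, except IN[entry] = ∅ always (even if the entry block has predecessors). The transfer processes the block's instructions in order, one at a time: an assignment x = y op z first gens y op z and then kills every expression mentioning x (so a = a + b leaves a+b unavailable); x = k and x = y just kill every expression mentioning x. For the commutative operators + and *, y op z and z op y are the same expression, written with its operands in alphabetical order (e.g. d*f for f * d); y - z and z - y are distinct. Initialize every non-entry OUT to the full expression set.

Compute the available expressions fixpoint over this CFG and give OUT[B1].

Fixpoint table:
  B0:   IN={}   OUT={}
  B1:   IN={}   OUT={c*c}
  B2:   IN={c*c}   OUT={c*c}
  B3:   IN={c*c}   OUT={c*c, f-c}
  B4:   IN={c*c, f-c}   OUT={c*c}

Merge at B1: IN[B1] = OUT[B0] = {}
Applying B1's transfer function to that IN value gives OUT[B1] (row B1 above).

Answer: {c*c}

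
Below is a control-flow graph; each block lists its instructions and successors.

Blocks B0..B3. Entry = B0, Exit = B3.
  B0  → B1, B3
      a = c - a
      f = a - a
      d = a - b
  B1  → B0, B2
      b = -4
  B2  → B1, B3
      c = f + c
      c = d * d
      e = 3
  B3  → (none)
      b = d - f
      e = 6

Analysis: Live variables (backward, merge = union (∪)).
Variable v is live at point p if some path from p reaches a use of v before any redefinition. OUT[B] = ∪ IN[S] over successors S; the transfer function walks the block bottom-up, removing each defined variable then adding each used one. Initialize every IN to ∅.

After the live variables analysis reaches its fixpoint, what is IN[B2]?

Answer: {a, c, d, f}

Trace:
Converged values:
  B0:  IN={a, b, c}  OUT={a, c, d, f}
  B1:  IN={a, c, d, f}  OUT={a, b, c, d, f}
  B2:  IN={a, c, d, f}  OUT={a, c, d, f}
  B3:  IN={d, f}  OUT={}

Merge at B2: OUT[B2] = IN[B1] ⊔ IN[B3] = {a, c, d, f}
Applying B2's transfer function to that OUT value gives IN[B2] (row B2 above).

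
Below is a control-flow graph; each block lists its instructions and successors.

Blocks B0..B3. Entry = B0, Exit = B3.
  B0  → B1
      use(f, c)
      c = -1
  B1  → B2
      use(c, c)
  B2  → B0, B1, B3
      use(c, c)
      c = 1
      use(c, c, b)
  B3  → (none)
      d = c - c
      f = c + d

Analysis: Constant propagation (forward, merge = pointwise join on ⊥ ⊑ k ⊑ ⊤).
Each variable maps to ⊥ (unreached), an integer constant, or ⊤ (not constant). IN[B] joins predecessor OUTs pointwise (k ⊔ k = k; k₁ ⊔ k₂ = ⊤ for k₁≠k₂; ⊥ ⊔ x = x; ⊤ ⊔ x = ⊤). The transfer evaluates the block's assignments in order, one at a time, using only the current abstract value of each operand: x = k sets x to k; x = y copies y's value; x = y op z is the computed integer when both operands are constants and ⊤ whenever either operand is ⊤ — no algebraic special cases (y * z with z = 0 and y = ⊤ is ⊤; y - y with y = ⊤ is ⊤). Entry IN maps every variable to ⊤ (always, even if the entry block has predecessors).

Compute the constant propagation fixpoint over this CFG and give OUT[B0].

Answer: {a: ⊤, b: ⊤, c: -1, d: ⊤, e: ⊤, f: ⊤}

Derivation:
Converged values:
  B0: | IN=(all ⊤) | OUT={c:-1; rest ⊤}
  B1: | IN=(all ⊤) | OUT=(all ⊤)
  B2: | IN=(all ⊤) | OUT={c:1; rest ⊤}
  B3: | IN={c:1; rest ⊤} | OUT={c:1, d:0, f:1; rest ⊤}

Merge at B0 (entry node, so the boundary value (all ⊤) is joined with the incoming edge(s)): IN[B0] = (all ⊤) ⊔ OUT[B2] = {a: ⊤, b: ⊤, c: ⊤, d: ⊤, e: ⊤, f: ⊤}
Applying B0's transfer function to that IN value gives OUT[B0] (row B0 above).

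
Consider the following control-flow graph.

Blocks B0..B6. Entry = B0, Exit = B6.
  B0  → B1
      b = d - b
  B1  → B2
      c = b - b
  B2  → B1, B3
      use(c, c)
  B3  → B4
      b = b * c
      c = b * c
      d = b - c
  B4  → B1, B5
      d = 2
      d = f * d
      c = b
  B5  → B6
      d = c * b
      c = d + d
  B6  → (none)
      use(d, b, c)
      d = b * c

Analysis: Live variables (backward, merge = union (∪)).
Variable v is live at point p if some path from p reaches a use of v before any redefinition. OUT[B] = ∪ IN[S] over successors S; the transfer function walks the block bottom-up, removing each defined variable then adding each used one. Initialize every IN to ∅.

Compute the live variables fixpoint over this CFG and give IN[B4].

Per-block solution:
  B0:   IN={b, d, f}   OUT={b, f}
  B1:   IN={b, f}   OUT={b, c, f}
  B2:   IN={b, c, f}   OUT={b, c, f}
  B3:   IN={b, c, f}   OUT={b, f}
  B4:   IN={b, f}   OUT={b, c, f}
  B5:   IN={b, c}   OUT={b, c, d}
  B6:   IN={b, c, d}   OUT={}

Merge at B4: OUT[B4] = IN[B1] ⊔ IN[B5] = {b, c, f}
Applying B4's transfer function to that OUT value gives IN[B4] (row B4 above).

Answer: {b, f}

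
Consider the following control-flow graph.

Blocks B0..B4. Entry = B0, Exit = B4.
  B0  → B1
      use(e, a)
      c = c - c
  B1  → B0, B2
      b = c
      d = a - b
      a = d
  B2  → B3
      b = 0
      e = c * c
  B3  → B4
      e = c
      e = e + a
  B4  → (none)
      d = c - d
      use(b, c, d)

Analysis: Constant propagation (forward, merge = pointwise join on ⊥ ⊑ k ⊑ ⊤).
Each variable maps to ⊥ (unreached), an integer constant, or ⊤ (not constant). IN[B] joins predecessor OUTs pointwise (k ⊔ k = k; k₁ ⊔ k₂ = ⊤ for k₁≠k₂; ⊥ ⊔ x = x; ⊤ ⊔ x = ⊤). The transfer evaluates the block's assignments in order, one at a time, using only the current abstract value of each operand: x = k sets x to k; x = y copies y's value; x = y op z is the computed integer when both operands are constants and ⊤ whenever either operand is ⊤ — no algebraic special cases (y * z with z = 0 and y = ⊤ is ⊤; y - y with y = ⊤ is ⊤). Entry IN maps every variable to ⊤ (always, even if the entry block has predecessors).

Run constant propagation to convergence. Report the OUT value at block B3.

Answer: {a: ⊤, b: 0, c: ⊤, d: ⊤, e: ⊤, f: ⊤}

Working:
Converged values:
  B0:  IN=(all ⊤)  OUT=(all ⊤)
  B1:  IN=(all ⊤)  OUT=(all ⊤)
  B2:  IN=(all ⊤)  OUT={b:0; rest ⊤}
  B3:  IN={b:0; rest ⊤}  OUT={b:0; rest ⊤}
  B4:  IN={b:0; rest ⊤}  OUT={b:0; rest ⊤}

Merge at B3: IN[B3] = OUT[B2] = {a: ⊤, b: 0, c: ⊤, d: ⊤, e: ⊤, f: ⊤}
Applying B3's transfer function to that IN value gives OUT[B3] (row B3 above).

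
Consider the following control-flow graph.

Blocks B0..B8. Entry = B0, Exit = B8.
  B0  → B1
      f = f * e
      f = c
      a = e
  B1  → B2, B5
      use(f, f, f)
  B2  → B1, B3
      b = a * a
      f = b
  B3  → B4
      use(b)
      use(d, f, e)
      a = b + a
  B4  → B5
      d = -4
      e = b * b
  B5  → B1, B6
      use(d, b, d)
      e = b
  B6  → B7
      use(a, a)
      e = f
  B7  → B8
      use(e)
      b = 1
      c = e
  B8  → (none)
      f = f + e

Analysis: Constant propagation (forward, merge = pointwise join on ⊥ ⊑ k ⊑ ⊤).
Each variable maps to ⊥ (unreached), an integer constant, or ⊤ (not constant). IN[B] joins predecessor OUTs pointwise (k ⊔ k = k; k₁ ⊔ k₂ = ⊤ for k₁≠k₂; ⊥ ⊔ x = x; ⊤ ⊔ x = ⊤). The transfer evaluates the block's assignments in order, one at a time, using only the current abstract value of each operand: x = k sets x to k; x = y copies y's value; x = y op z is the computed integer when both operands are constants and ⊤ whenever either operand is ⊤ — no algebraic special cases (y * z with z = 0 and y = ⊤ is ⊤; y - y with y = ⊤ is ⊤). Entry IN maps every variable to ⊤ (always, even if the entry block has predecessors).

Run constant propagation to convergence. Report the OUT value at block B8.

Answer: {a: ⊤, b: 1, c: ⊤, d: ⊤, e: ⊤, f: ⊤}

Working:
Per-block solution:
  B0:  IN=(all ⊤)  OUT=(all ⊤)
  B1:  IN=(all ⊤)  OUT=(all ⊤)
  B2:  IN=(all ⊤)  OUT=(all ⊤)
  B3:  IN=(all ⊤)  OUT=(all ⊤)
  B4:  IN=(all ⊤)  OUT={d:-4; rest ⊤}
  B5:  IN=(all ⊤)  OUT=(all ⊤)
  B6:  IN=(all ⊤)  OUT=(all ⊤)
  B7:  IN=(all ⊤)  OUT={b:1; rest ⊤}
  B8:  IN={b:1; rest ⊤}  OUT={b:1; rest ⊤}

Merge at B8: IN[B8] = OUT[B7] = {a: ⊤, b: 1, c: ⊤, d: ⊤, e: ⊤, f: ⊤}
Applying B8's transfer function to that IN value gives OUT[B8] (row B8 above).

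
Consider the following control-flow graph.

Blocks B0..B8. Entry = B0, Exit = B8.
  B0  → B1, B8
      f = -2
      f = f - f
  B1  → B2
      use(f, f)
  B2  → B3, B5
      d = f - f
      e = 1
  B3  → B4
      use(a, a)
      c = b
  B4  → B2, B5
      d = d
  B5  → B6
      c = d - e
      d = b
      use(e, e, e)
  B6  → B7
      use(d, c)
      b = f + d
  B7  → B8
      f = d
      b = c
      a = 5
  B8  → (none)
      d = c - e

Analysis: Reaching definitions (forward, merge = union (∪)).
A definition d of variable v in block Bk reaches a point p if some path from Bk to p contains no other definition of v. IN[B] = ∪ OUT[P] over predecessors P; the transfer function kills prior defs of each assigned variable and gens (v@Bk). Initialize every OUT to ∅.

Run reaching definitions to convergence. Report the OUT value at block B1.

Fixpoint table:
  B0:   IN={}   OUT={f@B0}
  B1:   IN={f@B0}   OUT={f@B0}
  B2:   IN={c@B3, d@B4, e@B2, f@B0}   OUT={c@B3, d@B2, e@B2, f@B0}
  B3:   IN={c@B3, d@B2, e@B2, f@B0}   OUT={c@B3, d@B2, e@B2, f@B0}
  B4:   IN={c@B3, d@B2, e@B2, f@B0}   OUT={c@B3, d@B4, e@B2, f@B0}
  B5:   IN={c@B3, d@B2, d@B4, e@B2, f@B0}   OUT={c@B5, d@B5, e@B2, f@B0}
  B6:   IN={c@B5, d@B5, e@B2, f@B0}   OUT={b@B6, c@B5, d@B5, e@B2, f@B0}
  B7:   IN={b@B6, c@B5, d@B5, e@B2, f@B0}   OUT={a@B7, b@B7, c@B5, d@B5, e@B2, f@B7}
  B8:   IN={a@B7, b@B7, c@B5, d@B5, e@B2, f@B0, f@B7}   OUT={a@B7, b@B7, c@B5, d@B8, e@B2, f@B0, f@B7}

Merge at B1: IN[B1] = OUT[B0] = {f@B0}
Applying B1's transfer function to that IN value gives OUT[B1] (row B1 above).

Answer: {f@B0}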